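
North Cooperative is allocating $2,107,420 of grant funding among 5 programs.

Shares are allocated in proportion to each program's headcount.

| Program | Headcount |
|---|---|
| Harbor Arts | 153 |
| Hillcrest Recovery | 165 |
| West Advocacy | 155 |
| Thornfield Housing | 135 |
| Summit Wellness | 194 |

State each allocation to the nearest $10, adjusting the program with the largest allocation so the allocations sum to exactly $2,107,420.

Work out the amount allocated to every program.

Harbor Arts: $402,040; Hillcrest Recovery: $433,570; West Advocacy: $407,290; Thornfield Housing: $354,740; Summit Wellness: $509,780

Sum of headcount: 802.
Unrounded shares: Harbor Arts 153/802 × $2,107,420 = 402,038.98; Hillcrest Recovery 165/802 × $2,107,420 = 433,571.45; West Advocacy 155/802 × $2,107,420 = 407,294.39; Thornfield Housing 135/802 × $2,107,420 = 354,740.27; Summit Wellness 194/802 × $2,107,420 = 509,774.91.
After rounding ($10): Harbor Arts $402,040; Hillcrest Recovery $433,570; West Advocacy $407,290; Thornfield Housing $354,740; Summit Wellness $509,770. Sum = $2,107,410.
Difference $2,107,420 − $2,107,410 = +$10 applied to largest allocation (Summit Wellness): Summit Wellness becomes $509,780.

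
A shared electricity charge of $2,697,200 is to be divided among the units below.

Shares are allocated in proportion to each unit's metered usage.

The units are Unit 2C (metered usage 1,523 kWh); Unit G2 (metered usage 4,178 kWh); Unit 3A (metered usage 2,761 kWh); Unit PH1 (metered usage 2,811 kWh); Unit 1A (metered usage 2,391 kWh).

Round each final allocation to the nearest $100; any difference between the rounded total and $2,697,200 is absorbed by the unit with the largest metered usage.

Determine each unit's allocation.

Total metered usage = 1,523 + 4,178 + 2,761 + 2,811 + 2,391 = 13,664.
Proportional shares: Unit 2C 300,632.00; Unit G2 824,714.70; Unit 3A 545,006.53; Unit PH1 554,876.26; Unit 1A 471,970.52.
After rounding ($100): Unit 2C $300,600; Unit G2 $824,700; Unit 3A $545,000; Unit PH1 $554,900; Unit 1A $472,000. Sum = $2,697,200.
No rounding difference to absorb.

Unit 2C: $300,600 · Unit G2: $824,700 · Unit 3A: $545,000 · Unit PH1: $554,900 · Unit 1A: $472,000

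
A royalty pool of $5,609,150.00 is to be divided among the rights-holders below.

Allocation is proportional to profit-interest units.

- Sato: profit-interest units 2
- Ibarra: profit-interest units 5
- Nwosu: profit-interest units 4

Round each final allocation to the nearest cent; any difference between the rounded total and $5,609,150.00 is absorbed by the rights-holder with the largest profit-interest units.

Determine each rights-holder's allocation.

Sum of profit-interest units: 2 + 5 + 4 = 11.
Pro-rata amounts: Sato 1,019,845.4545; Ibarra 2,549,613.6364; Nwosu 2,039,690.9091.
Rounded to nearest cent: Sato $1,019,845.45; Ibarra $2,549,613.64; Nwosu $2,039,690.91. Sum = $5,609,150.00.
No rounding difference to absorb.

Sato: $1,019,845.45; Ibarra: $2,549,613.64; Nwosu: $2,039,690.91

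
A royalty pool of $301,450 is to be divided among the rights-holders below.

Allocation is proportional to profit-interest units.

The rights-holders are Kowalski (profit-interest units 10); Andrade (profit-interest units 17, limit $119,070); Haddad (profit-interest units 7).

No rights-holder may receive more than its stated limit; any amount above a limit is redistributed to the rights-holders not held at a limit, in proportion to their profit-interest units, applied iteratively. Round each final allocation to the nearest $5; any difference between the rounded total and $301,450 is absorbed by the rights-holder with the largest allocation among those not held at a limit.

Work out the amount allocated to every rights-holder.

Kowalski: $107,280 | Andrade: $119,070 | Haddad: $75,100

Profit-interest units total: 34.
Pro-rata shares before constraints: Kowalski 88,661.76; Andrade 150,725.00; Haddad 62,063.24.
Held at cap: Andrade ($119,070); remaining pool $182,380 reallocated over remaining profit-interest units 17.
Shares after redistribution: Kowalski 107,282.35 → $107,280; Haddad 75,097.65 → $75,100.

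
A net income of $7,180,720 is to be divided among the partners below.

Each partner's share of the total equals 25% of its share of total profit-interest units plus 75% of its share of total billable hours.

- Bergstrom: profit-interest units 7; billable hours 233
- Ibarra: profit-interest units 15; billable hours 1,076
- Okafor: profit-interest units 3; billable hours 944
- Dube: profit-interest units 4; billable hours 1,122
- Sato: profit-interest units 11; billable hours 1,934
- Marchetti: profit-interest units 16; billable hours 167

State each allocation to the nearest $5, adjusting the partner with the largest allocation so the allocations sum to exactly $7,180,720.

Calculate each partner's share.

Totals — profit-interest units 56, billable hours 5,476.
Combined weights (25% profit-interest units + 75% billable hours): Bergstrom 0.0632; Ibarra 0.2143; Okafor 0.1427; Dube 0.1715; Sato 0.3140; Marchetti 0.0943.
Raw shares: Bergstrom 453,548.49; Ibarra 1,539,076.96; Okafor 1,024,576.08; Dube 1,231,692.42; Sato 2,254,676.21; Marchetti 677,149.84.
After rounding ($5): Bergstrom $453,550; Ibarra $1,539,075; Okafor $1,024,575; Dube $1,231,690; Sato $2,254,675; Marchetti $677,150. Sum = $7,180,715.
Difference $7,180,720 − $7,180,715 = +$5 applied to largest allocation (Sato): Sato becomes $2,254,680.

Bergstrom: $453,550 | Ibarra: $1,539,075 | Okafor: $1,024,575 | Dube: $1,231,690 | Sato: $2,254,680 | Marchetti: $677,150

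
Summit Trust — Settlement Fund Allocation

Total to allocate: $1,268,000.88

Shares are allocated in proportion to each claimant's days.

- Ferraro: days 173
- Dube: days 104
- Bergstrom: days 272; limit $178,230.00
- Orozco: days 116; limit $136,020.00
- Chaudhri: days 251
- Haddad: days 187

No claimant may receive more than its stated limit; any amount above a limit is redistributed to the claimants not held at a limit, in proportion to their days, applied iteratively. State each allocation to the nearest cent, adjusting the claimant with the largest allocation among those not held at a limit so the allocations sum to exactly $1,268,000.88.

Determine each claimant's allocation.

Days total: 1,103.
Pro-rata shares before constraints: Ferraro 198,879.5578; Dube 119,557.6532; Bergstrom 312,689.2469; Orozco 133,352.7671; Chaudhri 288,547.7977; Haddad 214,973.8573.
Cap binds for Bergstrom ($178,230.00); residual $1,089,770.88 reallocated over remaining days 831.
Cap binds for Orozco ($136,020.00); residual $953,750.88 reallocated over remaining days 715.
Redistributed shares: Ferraro 230,767.6954 → $230,767.70; Dube 138,727.4007 → $138,727.40; Chaudhri 334,813.2460 → $334,813.25; Haddad 249,442.5378 → $249,442.54.
Rounding difference −$0.01 applied to Chaudhri → $334,813.24.

Ferraro: $230,767.70 · Dube: $138,727.40 · Bergstrom: $178,230.00 · Orozco: $136,020.00 · Chaudhri: $334,813.24 · Haddad: $249,442.54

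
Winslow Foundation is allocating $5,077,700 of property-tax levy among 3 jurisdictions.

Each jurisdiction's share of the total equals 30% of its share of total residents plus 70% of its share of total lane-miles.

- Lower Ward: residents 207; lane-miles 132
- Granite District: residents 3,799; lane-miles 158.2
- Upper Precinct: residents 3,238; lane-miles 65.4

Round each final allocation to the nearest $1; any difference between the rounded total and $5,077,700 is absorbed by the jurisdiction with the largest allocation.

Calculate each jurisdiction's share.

Lower Ward: $1,362,932 | Granite District: $2,380,159 | Upper Precinct: $1,334,609

Residents total 7,244; lane-miles total 355.6.
Combined weights (30% residents + 70% lane-miles): Lower Ward 0.2684; Granite District 0.4687; Upper Precinct 0.2628.
Unrounded shares: Lower Ward 1,362,931.51; Granite District 2,380,159.32; Upper Precinct 1,334,609.17.
After rounding ($1): Lower Ward $1,362,932; Granite District $2,380,159; Upper Precinct $1,334,609. Sum = $5,077,700.
Sum already equals the total — no adjustment.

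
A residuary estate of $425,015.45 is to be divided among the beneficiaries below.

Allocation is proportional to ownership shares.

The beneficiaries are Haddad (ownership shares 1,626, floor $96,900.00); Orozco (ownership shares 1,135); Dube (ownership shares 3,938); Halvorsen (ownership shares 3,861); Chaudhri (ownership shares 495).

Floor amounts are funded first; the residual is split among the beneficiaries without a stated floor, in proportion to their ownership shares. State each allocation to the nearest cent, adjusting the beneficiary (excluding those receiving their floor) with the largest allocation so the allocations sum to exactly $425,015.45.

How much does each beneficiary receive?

Fund the minimums — Haddad $96,900.00. Residual $328,115.45.
Residual split over remaining ownership shares 9,429: Orozco 39,496.3449 → $39,496.34; Dube 137,036.6573 → $137,036.66; Halvorsen 134,357.1696 → $134,357.17; Chaudhri 17,225.2782 → $17,225.28.

Haddad: $96,900.00 | Orozco: $39,496.34 | Dube: $137,036.66 | Halvorsen: $134,357.17 | Chaudhri: $17,225.28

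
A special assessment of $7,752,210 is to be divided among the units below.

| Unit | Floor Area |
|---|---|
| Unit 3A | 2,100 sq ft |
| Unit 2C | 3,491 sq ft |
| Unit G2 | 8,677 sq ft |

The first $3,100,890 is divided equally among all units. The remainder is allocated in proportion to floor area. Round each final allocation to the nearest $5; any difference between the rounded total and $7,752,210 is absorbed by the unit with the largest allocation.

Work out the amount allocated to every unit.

Unit 3A: $1,718,225 · Unit 2C: $2,171,685 · Unit G2: $3,862,300

First tranche $3,100,890 split equally: $1,033,630 each.
Remainder $4,651,320 by floor area (total 14,268): Unit 3A 684,592.94 → $684,595; Unit 2C 1,138,054.26 → $1,138,055; Unit G2 2,828,672.81 → $2,828,675.
Rounding difference −$5 on remainder applied to Unit G2.
Totals: Unit 3A $1,033,630 + $684,595 = $1,718,225; Unit 2C $1,033,630 + $1,138,055 = $2,171,685; Unit G2 $1,033,630 + $2,828,670 = $3,862,300.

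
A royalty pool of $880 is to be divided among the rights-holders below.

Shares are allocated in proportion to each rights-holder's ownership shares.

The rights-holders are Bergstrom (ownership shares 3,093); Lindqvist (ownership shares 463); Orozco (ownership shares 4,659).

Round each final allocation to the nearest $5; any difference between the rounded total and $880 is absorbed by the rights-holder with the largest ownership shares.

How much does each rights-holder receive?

Bergstrom: $330 | Lindqvist: $50 | Orozco: $500

Total ownership shares = 3,093 + 463 + 4,659 = 8,215.
Proportional shares: Bergstrom 331.33; Lindqvist 49.60; Orozco 499.08.
Rounded to nearest $5: Bergstrom $330; Lindqvist $50; Orozco $500. Sum = $880.
No rounding difference to absorb.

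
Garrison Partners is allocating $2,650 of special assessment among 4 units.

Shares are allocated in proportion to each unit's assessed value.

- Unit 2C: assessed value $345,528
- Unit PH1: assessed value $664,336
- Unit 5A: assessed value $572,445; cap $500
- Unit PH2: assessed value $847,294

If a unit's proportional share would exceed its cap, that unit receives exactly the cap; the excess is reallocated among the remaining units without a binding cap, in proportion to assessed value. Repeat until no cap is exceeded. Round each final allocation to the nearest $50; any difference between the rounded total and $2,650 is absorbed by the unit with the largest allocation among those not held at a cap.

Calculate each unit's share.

Assessed value total: 2,429,603.
Pro-rata shares before constraints: Unit 2C 376.87; Unit PH1 724.60; Unit 5A 624.37; Unit PH2 924.15.
Cap binds for Unit 5A ($500); residual $2,150 reallocated over remaining assessed value 1,857,158.
Redistributed shares: Unit 2C 400.01 → $400; Unit PH1 769.09 → $750; Unit PH2 980.90 → $1,000.

Unit 2C: $400; Unit PH1: $750; Unit 5A: $500; Unit PH2: $1,000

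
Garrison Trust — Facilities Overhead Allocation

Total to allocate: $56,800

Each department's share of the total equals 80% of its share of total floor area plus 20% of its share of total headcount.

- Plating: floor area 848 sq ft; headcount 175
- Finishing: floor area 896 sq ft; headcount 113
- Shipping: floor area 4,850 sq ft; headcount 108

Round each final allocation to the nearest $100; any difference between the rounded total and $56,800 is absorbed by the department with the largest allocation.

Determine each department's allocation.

Totals — floor area 6,594, headcount 396.
Composite weights (80% floor area + 20% headcount): Plating 0.1913; Finishing 0.1658; Shipping 0.6430.
Pro-rata amounts: Plating 10,863.87; Finishing 9,416.05; Shipping 36,520.08.
Rounded to nearest $100: Plating $10,900; Finishing $9,400; Shipping $36,500. Sum = $56,800.
Sum already equals the total — no adjustment.

Plating: $10,900 · Finishing: $9,400 · Shipping: $36,500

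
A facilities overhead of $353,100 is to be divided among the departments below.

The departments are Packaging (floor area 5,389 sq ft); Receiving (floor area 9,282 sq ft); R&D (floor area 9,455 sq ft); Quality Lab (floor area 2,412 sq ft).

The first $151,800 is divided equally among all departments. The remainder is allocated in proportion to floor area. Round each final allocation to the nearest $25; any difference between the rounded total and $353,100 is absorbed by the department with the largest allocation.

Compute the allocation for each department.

Packaging: $78,825 | Receiving: $108,350 | R&D: $109,675 | Quality Lab: $56,250

$151,800 shared equally gives $37,950 per department.
Remainder $201,300 by floor area (total 26,538): Packaging 40,877.45 → $40,875; Receiving 70,407.21 → $70,400; R&D 71,719.48 → $71,725; Quality Lab 18,295.86 → $18,300.
Totals: Packaging $37,950 + $40,875 = $78,825; Receiving $37,950 + $70,400 = $108,350; R&D $37,950 + $71,725 = $109,675; Quality Lab $37,950 + $18,300 = $56,250.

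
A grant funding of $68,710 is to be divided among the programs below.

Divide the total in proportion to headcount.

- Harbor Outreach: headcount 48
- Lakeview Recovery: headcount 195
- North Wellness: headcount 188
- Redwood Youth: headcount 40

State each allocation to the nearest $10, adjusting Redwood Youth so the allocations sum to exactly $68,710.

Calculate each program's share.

Harbor Outreach: $7,000 · Lakeview Recovery: $28,450 · North Wellness: $27,430 · Redwood Youth: $5,830

Total headcount = 471.
Unrounded shares: Harbor Outreach 48/471 × $68,710 = 7,002.29; Lakeview Recovery 195/471 × $68,710 = 28,446.82; North Wellness 188/471 × $68,710 = 27,425.65; Redwood Youth 40/471 × $68,710 = 5,835.24.
After rounding ($10): Harbor Outreach $7,000; Lakeview Recovery $28,450; North Wellness $27,430; Redwood Youth $5,840. Sum = $68,720.
Difference $68,710 − $68,720 = −$10 applied to Redwood Youth: Redwood Youth becomes $5,830.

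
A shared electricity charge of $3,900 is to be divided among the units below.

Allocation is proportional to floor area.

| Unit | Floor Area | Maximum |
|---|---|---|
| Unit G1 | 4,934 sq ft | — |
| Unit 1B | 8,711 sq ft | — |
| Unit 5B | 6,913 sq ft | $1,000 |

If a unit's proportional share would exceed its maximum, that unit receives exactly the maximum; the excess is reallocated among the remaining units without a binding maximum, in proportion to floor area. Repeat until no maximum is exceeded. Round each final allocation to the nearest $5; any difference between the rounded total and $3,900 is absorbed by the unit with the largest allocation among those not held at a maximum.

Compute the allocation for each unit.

Unit G1: $1,050; Unit 1B: $1,850; Unit 5B: $1,000

Combined floor area = 20,558.
Pro-rata shares before constraints: Unit G1 936.02; Unit 1B 1,652.54; Unit 5B 1,311.45.
Capped: Unit 5B ($1,000); remaining pool $2,900 reallocated over remaining floor area 13,645.
Redistributed shares: Unit G1 1,048.63 → $1,050; Unit 1B 1,851.37 → $1,850.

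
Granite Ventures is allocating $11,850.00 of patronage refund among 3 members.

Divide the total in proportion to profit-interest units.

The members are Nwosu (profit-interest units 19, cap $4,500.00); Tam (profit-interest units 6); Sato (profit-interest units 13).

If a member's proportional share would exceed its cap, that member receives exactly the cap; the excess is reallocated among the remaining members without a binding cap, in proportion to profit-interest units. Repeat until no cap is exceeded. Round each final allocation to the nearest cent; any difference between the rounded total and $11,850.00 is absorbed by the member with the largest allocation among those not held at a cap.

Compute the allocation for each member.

Sum of profit-interest units: 38.
Pro-rata shares before constraints: Nwosu 5,925.0000; Tam 1,871.0526; Sato 4,053.9474.
Capped: Nwosu ($4,500.00); residual $7,350.00 reallocated over remaining profit-interest units 19.
Shares after redistribution: Tam 2,321.0526 → $2,321.05; Sato 5,028.9474 → $5,028.95.

Nwosu: $4,500.00 · Tam: $2,321.05 · Sato: $5,028.95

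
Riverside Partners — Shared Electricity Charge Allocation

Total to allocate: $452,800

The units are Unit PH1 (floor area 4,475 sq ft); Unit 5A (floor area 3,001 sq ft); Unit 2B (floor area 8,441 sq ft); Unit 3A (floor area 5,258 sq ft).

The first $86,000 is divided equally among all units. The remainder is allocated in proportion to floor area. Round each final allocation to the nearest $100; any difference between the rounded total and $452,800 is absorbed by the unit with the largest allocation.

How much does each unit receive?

Unit PH1: $99,000 | Unit 5A: $73,500 | Unit 2B: $167,700 | Unit 3A: $112,600

$86,000 shared equally gives $21,500 per unit.
Remainder $366,800 by floor area (total 21,175): Unit PH1 77,517.36 → $77,500; Unit 5A 51,984.26 → $52,000; Unit 2B 146,217.65 → $146,200; Unit 3A 91,080.73 → $91,100.
Totals: Unit PH1 $21,500 + $77,500 = $99,000; Unit 5A $21,500 + $52,000 = $73,500; Unit 2B $21,500 + $146,200 = $167,700; Unit 3A $21,500 + $91,100 = $112,600.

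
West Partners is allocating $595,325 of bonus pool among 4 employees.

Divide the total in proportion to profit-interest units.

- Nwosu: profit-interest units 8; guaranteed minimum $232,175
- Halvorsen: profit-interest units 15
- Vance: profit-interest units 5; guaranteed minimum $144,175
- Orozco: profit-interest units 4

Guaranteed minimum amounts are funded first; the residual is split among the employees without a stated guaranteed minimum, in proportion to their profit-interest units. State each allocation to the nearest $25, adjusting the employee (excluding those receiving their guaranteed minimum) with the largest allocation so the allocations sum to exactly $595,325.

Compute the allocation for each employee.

Guaranteed amounts: Nwosu $232,175; Vance $144,175. Residual $218,975.
Residual split over remaining profit-interest units 19: Halvorsen 172,875.00 → $172,875; Orozco 46,100.00 → $46,100.

Nwosu: $232,175 · Halvorsen: $172,875 · Vance: $144,175 · Orozco: $46,100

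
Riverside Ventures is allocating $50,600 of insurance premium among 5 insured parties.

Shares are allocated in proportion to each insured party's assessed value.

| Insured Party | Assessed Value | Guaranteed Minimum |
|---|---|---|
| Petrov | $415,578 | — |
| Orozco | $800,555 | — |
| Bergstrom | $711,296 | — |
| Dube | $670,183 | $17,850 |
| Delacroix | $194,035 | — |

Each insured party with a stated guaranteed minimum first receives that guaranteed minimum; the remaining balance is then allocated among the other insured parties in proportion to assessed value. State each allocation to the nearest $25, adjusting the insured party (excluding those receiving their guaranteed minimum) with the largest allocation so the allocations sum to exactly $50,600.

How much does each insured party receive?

Guaranteed amounts: Dube $17,850. Residual $32,750.
Residual split over remaining assessed value 2,121,464: Petrov 6,415.47 → $6,425; Orozco 12,358.53 → $12,350; Bergstrom 10,980.60 → $10,975; Delacroix 2,995.41 → $3,000.

Petrov: $6,425; Orozco: $12,350; Bergstrom: $10,975; Dube: $17,850; Delacroix: $3,000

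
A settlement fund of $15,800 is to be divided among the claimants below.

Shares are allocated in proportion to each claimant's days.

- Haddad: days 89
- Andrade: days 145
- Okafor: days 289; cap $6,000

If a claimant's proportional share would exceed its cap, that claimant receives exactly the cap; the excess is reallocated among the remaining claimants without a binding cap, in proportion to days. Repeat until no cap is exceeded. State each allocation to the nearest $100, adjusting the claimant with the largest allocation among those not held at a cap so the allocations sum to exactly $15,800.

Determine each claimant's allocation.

Combined days = 523.
Unconstrained shares: Haddad 2,688.72; Andrade 4,380.50; Okafor 8,730.78.
Held at cap: Okafor ($6,000); remaining pool $9,800 reallocated over remaining days 234.
Shares after redistribution: Haddad 3,727.35 → $3,700; Andrade 6,072.65 → $6,100.

Haddad: $3,700 · Andrade: $6,100 · Okafor: $6,000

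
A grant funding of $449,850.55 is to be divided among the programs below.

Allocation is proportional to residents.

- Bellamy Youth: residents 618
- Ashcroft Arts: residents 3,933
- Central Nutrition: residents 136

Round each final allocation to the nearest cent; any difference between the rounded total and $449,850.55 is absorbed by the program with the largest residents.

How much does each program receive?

Sum of residents: 618 + 3,933 + 136 = 4,687.
Pro-rata amounts: Bellamy Youth 59,314.6234; Ashcroft Arts 377,482.8703; Central Nutrition 13,053.0563.
After rounding (cent): Bellamy Youth $59,314.62; Ashcroft Arts $377,482.87; Central Nutrition $13,053.06. Sum = $449,850.55.
Rounded total matches; no reconciliation needed.

Bellamy Youth: $59,314.62 | Ashcroft Arts: $377,482.87 | Central Nutrition: $13,053.06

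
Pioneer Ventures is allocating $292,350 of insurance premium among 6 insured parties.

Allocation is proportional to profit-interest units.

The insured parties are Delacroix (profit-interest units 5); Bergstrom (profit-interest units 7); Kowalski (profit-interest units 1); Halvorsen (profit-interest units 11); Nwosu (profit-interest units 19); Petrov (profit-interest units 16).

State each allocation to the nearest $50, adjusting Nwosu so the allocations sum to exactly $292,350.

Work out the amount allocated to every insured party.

Total profit-interest units = 59.
Pro-rata amounts: Delacroix 5/59 × $292,350 = 24,775.42; Bergstrom 7/59 × $292,350 = 34,685.59; Kowalski 1/59 × $292,350 = 4,955.08; Halvorsen 11/59 × $292,350 = 54,505.93; Nwosu 19/59 × $292,350 = 94,146.61; Petrov 16/59 × $292,350 = 79,281.36.
At nearest $50: Delacroix $24,800; Bergstrom $34,700; Kowalski $4,950; Halvorsen $54,500; Nwosu $94,150; Petrov $79,300. Sum = $292,400.
Difference $292,350 − $292,400 = −$50 applied to Nwosu: Nwosu becomes $94,100.

Delacroix: $24,800 · Bergstrom: $34,700 · Kowalski: $4,950 · Halvorsen: $54,500 · Nwosu: $94,100 · Petrov: $79,300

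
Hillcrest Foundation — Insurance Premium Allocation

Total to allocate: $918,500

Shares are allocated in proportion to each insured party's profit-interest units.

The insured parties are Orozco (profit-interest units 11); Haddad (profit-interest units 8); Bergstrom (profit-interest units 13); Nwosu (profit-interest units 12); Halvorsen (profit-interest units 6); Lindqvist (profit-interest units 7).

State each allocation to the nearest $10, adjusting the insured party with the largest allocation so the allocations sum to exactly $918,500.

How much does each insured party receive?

Orozco: $177,250 | Haddad: $128,910 | Bergstrom: $209,490 | Nwosu: $193,370 | Halvorsen: $96,680 | Lindqvist: $112,800

Sum of profit-interest units: 57.
Unrounded shares: Orozco 11/57 × $918,500 = 177,254.39; Haddad 8/57 × $918,500 = 128,912.28; Bergstrom 13/57 × $918,500 = 209,482.46; Nwosu 12/57 × $918,500 = 193,368.42; Halvorsen 6/57 × $918,500 = 96,684.21; Lindqvist 7/57 × $918,500 = 112,798.25.
At nearest $10: Orozco $177,250; Haddad $128,910; Bergstrom $209,480; Nwosu $193,370; Halvorsen $96,680; Lindqvist $112,800. Sum = $918,490.
Difference $918,500 − $918,490 = +$10 applied to largest allocation (Bergstrom): Bergstrom becomes $209,490.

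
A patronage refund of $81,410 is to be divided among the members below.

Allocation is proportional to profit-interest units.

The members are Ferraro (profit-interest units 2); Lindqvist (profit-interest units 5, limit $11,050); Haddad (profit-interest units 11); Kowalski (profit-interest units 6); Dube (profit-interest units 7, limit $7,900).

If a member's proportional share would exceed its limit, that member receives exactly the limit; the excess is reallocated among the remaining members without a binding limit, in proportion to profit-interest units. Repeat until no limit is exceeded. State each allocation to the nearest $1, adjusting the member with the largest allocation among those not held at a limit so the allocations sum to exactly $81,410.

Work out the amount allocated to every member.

Profit-interest units total: 31.
Unconstrained shares: Ferraro 5,252.26; Lindqvist 13,130.65; Haddad 28,887.42; Kowalski 15,756.77; Dube 18,382.90.
Cap binds for Lindqvist ($11,050), Dube ($7,900); balance $62,460 reallocated over remaining profit-interest units 19.
Remaining shares: Ferraro 6,574.74 → $6,575; Haddad 36,161.05 → $36,161; Kowalski 19,724.21 → $19,724.

Ferraro: $6,575 · Lindqvist: $11,050 · Haddad: $36,161 · Kowalski: $19,724 · Dube: $7,900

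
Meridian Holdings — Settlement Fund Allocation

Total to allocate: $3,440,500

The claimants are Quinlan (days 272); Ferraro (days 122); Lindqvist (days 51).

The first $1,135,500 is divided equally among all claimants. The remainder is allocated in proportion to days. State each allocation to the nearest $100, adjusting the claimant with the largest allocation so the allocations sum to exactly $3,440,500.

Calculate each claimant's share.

Quinlan: $1,787,400 | Ferraro: $1,010,400 | Lindqvist: $642,700

Equal tier: $1,135,500 ÷ 3 = $378,500 apiece.
Remainder $2,305,000 by days (total 445): Quinlan 1,408,898.88 → $1,408,900; Ferraro 631,932.58 → $631,900; Lindqvist 264,168.54 → $264,200.
Totals: Quinlan $378,500 + $1,408,900 = $1,787,400; Ferraro $378,500 + $631,900 = $1,010,400; Lindqvist $378,500 + $264,200 = $642,700.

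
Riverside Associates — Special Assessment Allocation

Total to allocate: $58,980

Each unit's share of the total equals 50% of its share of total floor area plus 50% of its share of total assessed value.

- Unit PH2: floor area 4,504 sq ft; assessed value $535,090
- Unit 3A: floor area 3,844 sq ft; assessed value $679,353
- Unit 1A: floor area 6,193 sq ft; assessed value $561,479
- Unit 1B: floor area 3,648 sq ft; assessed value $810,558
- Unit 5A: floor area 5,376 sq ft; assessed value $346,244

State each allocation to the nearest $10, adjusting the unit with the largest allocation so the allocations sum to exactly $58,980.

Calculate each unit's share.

Unit PH2: $11,020 | Unit 3A: $11,640 | Unit 1A: $13,390 | Unit 1B: $12,720 | Unit 5A: $10,210

Totals — floor area 23,565, assessed value 2,932,724.
Combined weights (50% floor area + 50% assessed value): Unit PH2 0.1868; Unit 3A 0.1974; Unit 1A 0.2271; Unit 1B 0.2156; Unit 5A 0.1731.
Proportional shares: Unit PH2 11,017.05; Unit 3A 11,641.74; Unit 1A 13,396.07; Unit 1B 12,715.79; Unit 5A 10,209.36.
Rounded to nearest $10: Unit PH2 $11,020; Unit 3A $11,640; Unit 1A $13,400; Unit 1B $12,720; Unit 5A $10,210. Sum = $58,990.
Difference $58,980 − $58,990 = −$10 applied to largest allocation (Unit 1A): Unit 1A becomes $13,390.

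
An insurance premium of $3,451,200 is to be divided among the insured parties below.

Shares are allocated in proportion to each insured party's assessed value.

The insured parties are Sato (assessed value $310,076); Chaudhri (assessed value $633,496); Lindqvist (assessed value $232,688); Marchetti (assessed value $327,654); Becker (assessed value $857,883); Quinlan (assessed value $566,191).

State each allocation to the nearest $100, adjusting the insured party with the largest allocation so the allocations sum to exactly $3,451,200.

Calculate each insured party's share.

Sato: $365,500 · Chaudhri: $746,700 · Lindqvist: $274,300 · Marchetti: $386,200 · Becker: $1,011,100 · Quinlan: $667,400

Sum of assessed value: 2,927,988.
Raw shares: Sato 310,076/2,927,988 × $3,451,200 = 365,484.52; Chaudhri 633,496/2,927,988 × $3,451,200 = 746,697.53; Lindqvist 232,688/2,927,988 × $3,451,200 = 274,267.80; Marchetti 327,654/2,927,988 × $3,451,200 = 386,203.59; Becker 857,883/2,927,988 × $3,451,200 = 1,011,180.99; Quinlan 566,191/2,927,988 × $3,451,200 = 667,365.57.
At nearest $100: Sato $365,500; Chaudhri $746,700; Lindqvist $274,300; Marchetti $386,200; Becker $1,011,200; Quinlan $667,400. Sum = $3,451,300.
Difference $3,451,200 − $3,451,300 = −$100 applied to largest allocation (Becker): Becker becomes $1,011,100.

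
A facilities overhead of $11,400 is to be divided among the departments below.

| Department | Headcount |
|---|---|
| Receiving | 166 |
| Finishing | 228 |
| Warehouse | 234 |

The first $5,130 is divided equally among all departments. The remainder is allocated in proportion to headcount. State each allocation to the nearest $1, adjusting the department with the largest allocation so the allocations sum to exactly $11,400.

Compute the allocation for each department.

Receiving: $3,367 · Finishing: $3,986 · Warehouse: $4,047

First tranche $5,130 split equally: $1,710 each.
Remainder $6,270 by headcount (total 628): Receiving 1,657.36 → $1,657; Finishing 2,276.37 → $2,276; Warehouse 2,336.27 → $2,336.
Rounding difference +$1 on remainder applied to Warehouse.
Totals: Receiving $1,710 + $1,657 = $3,367; Finishing $1,710 + $2,276 = $3,986; Warehouse $1,710 + $2,337 = $4,047.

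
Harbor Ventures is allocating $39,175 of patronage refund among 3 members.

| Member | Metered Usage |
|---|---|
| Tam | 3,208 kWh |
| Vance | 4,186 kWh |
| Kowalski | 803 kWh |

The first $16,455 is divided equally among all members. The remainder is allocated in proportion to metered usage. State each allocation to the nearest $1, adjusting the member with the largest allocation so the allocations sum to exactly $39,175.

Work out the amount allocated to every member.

Tam: $14,377; Vance: $17,087; Kowalski: $7,711

$16,455 shared equally gives $5,485 per member.
Remainder $22,720 by metered usage (total 8,197): Tam 8,891.76 → $8,892; Vance 11,602.53 → $11,603; Kowalski 2,225.71 → $2,226.
Rounding difference −$1 on remainder applied to Vance.
Totals: Tam $5,485 + $8,892 = $14,377; Vance $5,485 + $11,602 = $17,087; Kowalski $5,485 + $2,226 = $7,711.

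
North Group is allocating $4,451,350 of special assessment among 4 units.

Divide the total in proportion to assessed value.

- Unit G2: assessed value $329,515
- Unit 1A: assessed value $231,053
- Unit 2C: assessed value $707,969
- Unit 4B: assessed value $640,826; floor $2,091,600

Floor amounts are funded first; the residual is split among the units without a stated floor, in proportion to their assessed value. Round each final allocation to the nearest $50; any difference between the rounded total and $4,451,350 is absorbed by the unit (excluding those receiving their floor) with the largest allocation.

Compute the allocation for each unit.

Guaranteed amounts: Unit 4B $2,091,600. Balance $2,359,750.
Balance split over remaining assessed value 1,268,537: Unit G2 612,968.34 → $612,950; Unit 1A 429,807.97 → $429,800; Unit 2C 1,316,973.69 → $1,316,950.
Rounding difference +$50 applied to Unit 2C → $1,317,000.

Unit G2: $612,950; Unit 1A: $429,800; Unit 2C: $1,317,000; Unit 4B: $2,091,600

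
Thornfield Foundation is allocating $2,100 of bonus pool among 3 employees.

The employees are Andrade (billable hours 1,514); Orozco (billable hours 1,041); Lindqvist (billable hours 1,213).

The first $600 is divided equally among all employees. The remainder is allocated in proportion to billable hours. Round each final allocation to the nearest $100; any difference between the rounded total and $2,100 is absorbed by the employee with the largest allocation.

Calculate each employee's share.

Andrade: $800 | Orozco: $600 | Lindqvist: $700

Equal tier: $600 ÷ 3 = $200 apiece.
Remainder $1,500 by billable hours (total 3,768): Andrade 602.71 → $600; Orozco 414.41 → $400; Lindqvist 482.88 → $500.
Totals: Andrade $200 + $600 = $800; Orozco $200 + $400 = $600; Lindqvist $200 + $500 = $700.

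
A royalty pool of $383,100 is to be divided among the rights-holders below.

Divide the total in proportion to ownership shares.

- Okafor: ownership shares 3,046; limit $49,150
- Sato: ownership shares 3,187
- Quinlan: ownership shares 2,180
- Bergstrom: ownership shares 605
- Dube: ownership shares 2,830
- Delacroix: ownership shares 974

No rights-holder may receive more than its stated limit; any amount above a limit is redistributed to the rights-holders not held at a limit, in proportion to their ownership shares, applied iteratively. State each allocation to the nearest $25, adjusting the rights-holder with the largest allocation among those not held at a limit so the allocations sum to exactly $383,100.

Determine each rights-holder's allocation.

Combined ownership shares = 12,822.
Unconstrained shares: Okafor 91,009.41; Sato 95,222.25; Quinlan 65,134.77; Bergstrom 18,076.39; Dube 84,555.69; Delacroix 29,101.50.
Held at cap: Okafor ($49,150); remaining pool $333,950 reallocated over remaining ownership shares 9,776.
Shares after redistribution: Sato 108,868.52 → $108,875; Quinlan 74,469.21 → $74,475; Bergstrom 20,666.91 → $20,675; Dube 96,673.33 → $96,675; Delacroix 33,272.02 → $33,275.
Rounding difference −$25 applied to Sato → $108,850.

Okafor: $49,150 · Sato: $108,850 · Quinlan: $74,475 · Bergstrom: $20,675 · Dube: $96,675 · Delacroix: $33,275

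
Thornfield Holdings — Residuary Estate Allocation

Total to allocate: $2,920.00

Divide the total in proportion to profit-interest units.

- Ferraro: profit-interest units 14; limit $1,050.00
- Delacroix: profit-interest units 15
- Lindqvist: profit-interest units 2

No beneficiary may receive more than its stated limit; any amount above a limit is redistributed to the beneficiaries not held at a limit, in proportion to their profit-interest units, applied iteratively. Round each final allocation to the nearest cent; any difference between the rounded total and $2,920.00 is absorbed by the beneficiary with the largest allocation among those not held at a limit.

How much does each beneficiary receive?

Profit-interest units total: 31.
Proportional shares (ignoring caps): Ferraro 1,318.7097; Delacroix 1,412.9032; Lindqvist 188.3871.
Held at cap: Ferraro ($1,050.00); balance $1,870.00 reallocated over remaining profit-interest units 17.
Redistributed shares: Delacroix 1,650.0000 → $1,650.00; Lindqvist 220.0000 → $220.00.

Ferraro: $1,050.00 | Delacroix: $1,650.00 | Lindqvist: $220.00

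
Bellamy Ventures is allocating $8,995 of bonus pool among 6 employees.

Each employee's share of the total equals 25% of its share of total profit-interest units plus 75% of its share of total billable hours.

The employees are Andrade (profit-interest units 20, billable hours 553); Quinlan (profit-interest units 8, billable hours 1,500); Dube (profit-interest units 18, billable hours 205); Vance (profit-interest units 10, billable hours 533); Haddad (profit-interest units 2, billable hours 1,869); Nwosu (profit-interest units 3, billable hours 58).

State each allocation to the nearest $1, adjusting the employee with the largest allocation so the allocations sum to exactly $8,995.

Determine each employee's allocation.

Andrade: $1,528 | Quinlan: $2,440 | Dube: $957 | Vance: $1,131 | Haddad: $2,745 | Nwosu: $194

Profit-interest units total 61; billable hours total 4,718.
Blended shares (25% profit-interest units + 75% billable hours): Andrade 0.1699; Quinlan 0.2712; Dube 0.1064; Vance 0.1257; Haddad 0.3053; Nwosu 0.0215.
Raw shares: Andrade 1,528.03; Quinlan 2,439.76; Dube 956.69; Vance 1,130.78; Haddad 2,746.21; Nwosu 193.53.
After rounding ($1): Andrade $1,528; Quinlan $2,440; Dube $957; Vance $1,131; Haddad $2,746; Nwosu $194. Sum = $8,996.
Difference $8,995 − $8,996 = −$1 applied to largest allocation (Haddad): Haddad becomes $2,745.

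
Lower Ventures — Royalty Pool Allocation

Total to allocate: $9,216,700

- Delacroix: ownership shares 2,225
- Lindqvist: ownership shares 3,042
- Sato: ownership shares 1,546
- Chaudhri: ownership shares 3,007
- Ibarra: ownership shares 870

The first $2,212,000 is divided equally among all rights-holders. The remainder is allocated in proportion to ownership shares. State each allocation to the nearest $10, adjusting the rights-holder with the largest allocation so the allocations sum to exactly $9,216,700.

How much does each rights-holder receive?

Equal tier: $2,212,000 ÷ 5 = $442,400 apiece.
Remainder $7,004,700 by ownership shares (total 10,690): Delacroix 1,457,947.38 → $1,457,950; Lindqvist 1,993,292.55 → $1,993,290; Sato 1,013,027.71 → $1,013,030; Chaudhri 1,970,358.55 → $1,970,360; Ibarra 570,073.81 → $570,070.
Totals: Delacroix $442,400 + $1,457,950 = $1,900,350; Lindqvist $442,400 + $1,993,290 = $2,435,690; Sato $442,400 + $1,013,030 = $1,455,430; Chaudhri $442,400 + $1,970,360 = $2,412,760; Ibarra $442,400 + $570,070 = $1,012,470.

Delacroix: $1,900,350 · Lindqvist: $2,435,690 · Sato: $1,455,430 · Chaudhri: $2,412,760 · Ibarra: $1,012,470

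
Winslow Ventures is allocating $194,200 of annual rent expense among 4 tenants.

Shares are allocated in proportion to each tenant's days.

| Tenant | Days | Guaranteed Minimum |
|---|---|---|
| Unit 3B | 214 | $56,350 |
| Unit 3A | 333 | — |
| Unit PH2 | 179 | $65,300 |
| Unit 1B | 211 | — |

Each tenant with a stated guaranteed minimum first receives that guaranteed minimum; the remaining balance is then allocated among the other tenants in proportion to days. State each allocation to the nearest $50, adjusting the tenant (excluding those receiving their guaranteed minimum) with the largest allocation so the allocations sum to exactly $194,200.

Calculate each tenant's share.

Unit 3B: $56,350; Unit 3A: $44,400; Unit PH2: $65,300; Unit 1B: $28,150

Guaranteed amounts: Unit 3B $56,350; Unit PH2 $65,300. Remaining pool $72,550.
Remaining pool split over remaining days 544: Unit 3A 44,410.20 → $44,400; Unit 1B 28,139.80 → $28,150.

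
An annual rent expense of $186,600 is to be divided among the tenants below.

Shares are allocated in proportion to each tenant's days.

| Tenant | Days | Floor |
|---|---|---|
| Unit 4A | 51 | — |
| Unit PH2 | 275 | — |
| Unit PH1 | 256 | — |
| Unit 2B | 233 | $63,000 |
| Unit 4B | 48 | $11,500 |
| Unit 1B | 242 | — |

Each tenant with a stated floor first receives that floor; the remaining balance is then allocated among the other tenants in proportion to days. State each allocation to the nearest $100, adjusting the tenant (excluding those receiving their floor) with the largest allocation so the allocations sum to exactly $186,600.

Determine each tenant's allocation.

Unit 4A: $6,900 | Unit PH2: $37,500 | Unit PH1: $34,800 | Unit 2B: $63,000 | Unit 4B: $11,500 | Unit 1B: $32,900

Minimums first: Unit 2B $63,000; Unit 4B $11,500. Residual $112,100.
Residual split over remaining days 824: Unit 4A 6,938.23 → $6,900; Unit PH2 37,412.01 → $37,400; Unit PH1 34,827.18 → $34,800; Unit 1B 32,922.57 → $32,900.
Rounding difference +$100 applied to Unit PH2 → $37,500.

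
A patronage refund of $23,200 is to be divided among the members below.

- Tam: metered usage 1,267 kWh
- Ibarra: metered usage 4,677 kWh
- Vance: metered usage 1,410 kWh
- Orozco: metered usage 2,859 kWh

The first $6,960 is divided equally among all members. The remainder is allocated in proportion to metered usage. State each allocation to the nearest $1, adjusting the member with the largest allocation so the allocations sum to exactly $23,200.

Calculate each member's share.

Tam: $3,755; Ibarra: $9,177; Vance: $3,982; Orozco: $6,286

First tranche $6,960 split equally: $1,740 each.
Remainder $16,240 by metered usage (total 10,213): Tam 2,014.69 → $2,015; Ibarra 7,437.04 → $7,437; Vance 2,242.08 → $2,242; Orozco 4,546.18 → $4,546.
Totals: Tam $1,740 + $2,015 = $3,755; Ibarra $1,740 + $7,437 = $9,177; Vance $1,740 + $2,242 = $3,982; Orozco $1,740 + $4,546 = $6,286.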